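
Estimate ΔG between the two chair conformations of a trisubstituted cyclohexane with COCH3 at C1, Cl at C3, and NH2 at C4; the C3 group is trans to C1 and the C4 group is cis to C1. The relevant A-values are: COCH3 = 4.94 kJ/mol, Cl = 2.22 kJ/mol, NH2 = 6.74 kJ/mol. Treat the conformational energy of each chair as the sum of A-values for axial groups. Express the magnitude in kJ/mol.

Chair I (acetyl axial, chloro equatorial, amino equatorial): E = 4.94 kJ/mol.
Chair II (acetyl equatorial, chloro axial, amino axial): E = 8.96 kJ/mol.
ΔE = 8.96 − 4.94 = 4.02 kJ/mol; chair I is more stable.

4.02 kJ/mol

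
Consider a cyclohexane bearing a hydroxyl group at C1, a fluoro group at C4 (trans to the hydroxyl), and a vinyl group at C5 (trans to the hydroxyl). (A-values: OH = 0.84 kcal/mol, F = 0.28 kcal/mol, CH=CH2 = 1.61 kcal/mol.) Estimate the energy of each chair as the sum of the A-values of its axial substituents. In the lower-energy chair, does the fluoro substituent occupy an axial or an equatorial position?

Chair I (hydroxyl axial, fluoro axial, vinyl equatorial): E = 1.12 kcal/mol.
Chair II (hydroxyl equatorial, fluoro equatorial, vinyl axial): E = 1.61 kcal/mol.
Chair I is the more stable (lower-energy) conformer, and in that chair the fluoro group is axial.

axial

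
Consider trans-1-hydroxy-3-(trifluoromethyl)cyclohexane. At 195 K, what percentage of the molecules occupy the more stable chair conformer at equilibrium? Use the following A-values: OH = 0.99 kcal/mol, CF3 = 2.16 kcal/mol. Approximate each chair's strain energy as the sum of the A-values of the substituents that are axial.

95.3%

C1 and C3 have the same parity, so for the trans isomer the two substituents are one axial and one equatorial in each chair.
Chair I (hydroxyl axial, trifluoromethyl equatorial): E = 0.99 kcal/mol; chair II (hydroxyl equatorial, trifluoromethyl axial): E = 2.16 kcal/mol.
ΔG = 1.17 kcal/mol between the two chairs.
K = exp(ΔG/RT) with R = 1.987×10⁻³ kcal mol⁻¹ K⁻¹ and T = 195 K gives K ≈ 20.5.
Fraction in the lower-energy chair = K/(K+1) = 95.3%.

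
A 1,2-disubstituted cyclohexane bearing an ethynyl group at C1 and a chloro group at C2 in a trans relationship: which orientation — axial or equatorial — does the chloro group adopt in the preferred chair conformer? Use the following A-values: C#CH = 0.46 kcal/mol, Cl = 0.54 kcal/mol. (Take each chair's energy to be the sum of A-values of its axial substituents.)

equatorial

C1 and C2 have opposite parity, so for the trans isomer the two substituents are e,e in one chair and a,a in the other.
Chair I (ethynyl axial, chloro axial): E = 1.00 kcal/mol.
Chair II (ethynyl equatorial, chloro equatorial): E = 0.00 kcal/mol.
Chair II is the more stable (lower-energy) conformer, and in that chair the chloro group is equatorial.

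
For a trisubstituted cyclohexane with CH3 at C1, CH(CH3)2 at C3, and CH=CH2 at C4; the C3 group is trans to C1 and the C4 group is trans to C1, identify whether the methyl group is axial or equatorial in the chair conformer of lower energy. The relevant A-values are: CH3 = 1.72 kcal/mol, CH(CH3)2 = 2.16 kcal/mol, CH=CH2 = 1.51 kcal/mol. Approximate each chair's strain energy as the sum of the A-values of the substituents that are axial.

equatorial

Chair I (methyl axial, isopropyl equatorial, vinyl axial): E = 3.23 kcal/mol.
Chair II (methyl equatorial, isopropyl axial, vinyl equatorial): E = 2.16 kcal/mol.
Chair II is the more stable (lower-energy) conformer, and in that chair the methyl group is equatorial.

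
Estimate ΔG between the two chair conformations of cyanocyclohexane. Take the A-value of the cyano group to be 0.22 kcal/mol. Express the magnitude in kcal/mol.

0.22 kcal/mol

A monosubstituted cyclohexane has one chair with the cyano group axial (E = A = 0.22 kcal/mol) and one with it equatorial (E = 0).
ΔE = 0.22 − 0 = 0.22 kcal/mol.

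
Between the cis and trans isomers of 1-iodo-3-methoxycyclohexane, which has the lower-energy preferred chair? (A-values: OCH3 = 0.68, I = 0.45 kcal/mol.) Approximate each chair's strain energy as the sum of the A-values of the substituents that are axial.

cis

At 1,3 positions (parity same): cis → (e,e or a,a); trans → (a,e or e,a).
Best chair for cis: E = 0.00 kcal/mol; best chair for trans: E = 0.45 kcal/mol.
The cis isomer is lower by 0.45 kcal/mol.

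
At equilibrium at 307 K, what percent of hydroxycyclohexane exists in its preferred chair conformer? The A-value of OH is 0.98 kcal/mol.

83.3%

One chair has the hydroxyl group axial (E = 0.98 kcal/mol) and the other has it equatorial (E = 0).
ΔG = 0.98 kcal/mol between the two chairs.
K = exp(ΔG/RT) with R = 1.987×10⁻³ kcal mol⁻¹ K⁻¹ and T = 307 K gives K ≈ 4.99.
Fraction in the lower-energy chair = K/(K+1) = 83.3%.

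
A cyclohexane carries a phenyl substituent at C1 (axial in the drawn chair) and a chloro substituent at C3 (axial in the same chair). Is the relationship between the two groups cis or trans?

C1 and C3 have the same parity, so their axial bonds point in the same direction.
With same-parity carbons, two substituents on the same face are both axial or both equatorial; opposite faces give one of each.
Here the groups are axial/axial → same face → cis.

cis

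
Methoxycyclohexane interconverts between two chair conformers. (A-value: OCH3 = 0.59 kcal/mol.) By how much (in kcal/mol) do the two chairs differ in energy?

0.59 kcal/mol

A monosubstituted cyclohexane has one chair with the methoxy group axial (E = A = 0.59 kcal/mol) and one with it equatorial (E = 0).
ΔE = 0.59 − 0 = 0.59 kcal/mol.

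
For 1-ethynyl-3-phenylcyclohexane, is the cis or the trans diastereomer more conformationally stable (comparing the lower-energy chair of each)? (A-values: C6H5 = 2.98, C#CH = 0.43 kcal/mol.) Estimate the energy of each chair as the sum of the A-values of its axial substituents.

At 1,3 positions (parity same): cis → (e,e or a,a); trans → (a,e or e,a).
Best chair for cis: E = 0.00 kcal/mol; best chair for trans: E = 0.43 kcal/mol.
The cis isomer is lower by 0.43 kcal/mol.

cis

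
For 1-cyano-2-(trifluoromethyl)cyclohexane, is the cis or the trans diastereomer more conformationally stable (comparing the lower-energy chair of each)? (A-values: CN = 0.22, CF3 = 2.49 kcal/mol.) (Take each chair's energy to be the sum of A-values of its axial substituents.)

trans

At 1,2 positions (parity opposite): cis → (a,e or e,a); trans → (e,e or a,a).
Best chair for cis: E = 0.22 kcal/mol; best chair for trans: E = 0.00 kcal/mol.
The trans isomer is lower by 0.22 kcal/mol.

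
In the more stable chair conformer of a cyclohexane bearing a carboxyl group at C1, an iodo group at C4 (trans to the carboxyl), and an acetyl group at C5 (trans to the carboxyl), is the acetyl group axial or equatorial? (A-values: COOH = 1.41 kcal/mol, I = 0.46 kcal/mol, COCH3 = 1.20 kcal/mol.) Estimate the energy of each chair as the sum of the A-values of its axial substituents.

Chair I (carboxyl axial, iodo axial, acetyl equatorial): E = 1.87 kcal/mol.
Chair II (carboxyl equatorial, iodo equatorial, acetyl axial): E = 1.20 kcal/mol.
Chair II is the more stable (lower-energy) conformer, and in that chair the acetyl group is axial.

axial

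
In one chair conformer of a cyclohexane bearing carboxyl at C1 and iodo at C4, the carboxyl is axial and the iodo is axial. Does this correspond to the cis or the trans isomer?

C1 and C4 have opposite parity, so their axial bonds point in opposite directions.
With opposite-parity carbons, two substituents on the same face are one axial and one equatorial; opposite faces give both axial or both equatorial.
Here the groups are axial/axial → opposite face → trans.

trans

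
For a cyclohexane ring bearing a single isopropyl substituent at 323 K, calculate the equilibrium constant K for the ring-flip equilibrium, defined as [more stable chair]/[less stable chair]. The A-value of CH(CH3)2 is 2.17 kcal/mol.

K ≈ 29.4

One chair has the isopropyl group axial (E = 2.17 kcal/mol) and the other has it equatorial (E = 0).
ΔG = 2.17 kcal/mol between the two chairs.
K = exp(ΔG/RT) with R = 1.987×10⁻³ kcal mol⁻¹ K⁻¹ and T = 323 K gives K ≈ 29.4.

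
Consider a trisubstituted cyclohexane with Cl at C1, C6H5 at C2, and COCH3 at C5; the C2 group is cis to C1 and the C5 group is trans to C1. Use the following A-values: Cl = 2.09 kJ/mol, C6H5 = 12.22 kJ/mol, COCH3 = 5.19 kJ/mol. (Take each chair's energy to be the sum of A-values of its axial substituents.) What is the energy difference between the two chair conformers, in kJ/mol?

15.32 kJ/mol

Chair I (chloro axial, phenyl equatorial, acetyl equatorial): E = 2.09 kJ/mol.
Chair II (chloro equatorial, phenyl axial, acetyl axial): E = 17.41 kJ/mol.
ΔE = 17.41 − 2.09 = 15.32 kJ/mol; chair I is more stable.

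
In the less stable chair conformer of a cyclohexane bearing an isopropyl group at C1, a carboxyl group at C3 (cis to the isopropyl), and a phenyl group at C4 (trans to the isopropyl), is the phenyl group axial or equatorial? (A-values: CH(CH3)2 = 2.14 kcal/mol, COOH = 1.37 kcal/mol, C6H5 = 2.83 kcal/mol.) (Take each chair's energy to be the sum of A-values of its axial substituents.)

axial

Chair I (isopropyl axial, carboxyl axial, phenyl axial): E = 6.34 kcal/mol.
Chair II (isopropyl equatorial, carboxyl equatorial, phenyl equatorial): E = 0.00 kcal/mol.
Chair I is the less stable (higher-energy) conformer, and in that chair the phenyl group is axial.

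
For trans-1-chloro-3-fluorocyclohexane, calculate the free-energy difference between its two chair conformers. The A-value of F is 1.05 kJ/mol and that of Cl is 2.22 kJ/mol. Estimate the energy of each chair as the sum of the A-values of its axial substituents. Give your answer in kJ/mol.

1.17 kJ/mol

C1 and C3 have the same parity, so for the trans isomer the two substituents are one axial and one equatorial in each chair.
Chair I (fluoro axial, chloro equatorial): E = 1.05 kJ/mol.
Chair II (fluoro equatorial, chloro axial): E = 2.22 kJ/mol.
ΔE = 2.22 − 1.05 = 1.17 kJ/mol; chair I is more stable.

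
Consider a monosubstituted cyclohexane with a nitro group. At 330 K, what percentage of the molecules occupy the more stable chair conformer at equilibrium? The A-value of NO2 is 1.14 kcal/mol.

85.1%

One chair has the nitro group axial (E = 1.14 kcal/mol) and the other has it equatorial (E = 0).
ΔG = 1.14 kcal/mol between the two chairs.
K = exp(ΔG/RT) with R = 1.987×10⁻³ kcal mol⁻¹ K⁻¹ and T = 330 K gives K ≈ 5.69.
Fraction in the lower-energy chair = K/(K+1) = 85.1%.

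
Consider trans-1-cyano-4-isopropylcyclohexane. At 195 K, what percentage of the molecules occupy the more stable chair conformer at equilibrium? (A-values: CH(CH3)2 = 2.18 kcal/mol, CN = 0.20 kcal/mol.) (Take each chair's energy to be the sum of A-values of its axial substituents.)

99.8%

C1 and C4 have opposite parity, so for the trans isomer the two substituents are e,e in one chair and a,a in the other.
Chair I (isopropyl axial, cyano axial): E = 2.38 kcal/mol; chair II (isopropyl equatorial, cyano equatorial): E = 0.00 kcal/mol.
ΔG = 2.38 kcal/mol between the two chairs.
K = exp(ΔG/RT) with R = 1.987×10⁻³ kcal mol⁻¹ K⁻¹ and T = 195 K gives K ≈ 465.
Fraction in the lower-energy chair = K/(K+1) = 99.8%.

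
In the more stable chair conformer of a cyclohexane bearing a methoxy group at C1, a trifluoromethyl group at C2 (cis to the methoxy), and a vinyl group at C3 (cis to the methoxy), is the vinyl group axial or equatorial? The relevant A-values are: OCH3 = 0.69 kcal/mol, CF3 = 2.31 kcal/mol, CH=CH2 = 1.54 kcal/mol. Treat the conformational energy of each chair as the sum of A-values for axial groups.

Chair I (methoxy axial, trifluoromethyl equatorial, vinyl axial): E = 2.23 kcal/mol.
Chair II (methoxy equatorial, trifluoromethyl axial, vinyl equatorial): E = 2.31 kcal/mol.
Chair I is the more stable (lower-energy) conformer, and in that chair the vinyl group is axial.

axial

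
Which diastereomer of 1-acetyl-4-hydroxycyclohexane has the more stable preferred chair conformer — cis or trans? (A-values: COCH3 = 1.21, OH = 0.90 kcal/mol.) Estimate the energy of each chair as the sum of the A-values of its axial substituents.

trans

At 1,4 positions (parity opposite): cis → (a,e or e,a); trans → (e,e or a,a).
Best chair for cis: E = 0.90 kcal/mol; best chair for trans: E = 0.00 kcal/mol.
The trans isomer is lower by 0.90 kcal/mol.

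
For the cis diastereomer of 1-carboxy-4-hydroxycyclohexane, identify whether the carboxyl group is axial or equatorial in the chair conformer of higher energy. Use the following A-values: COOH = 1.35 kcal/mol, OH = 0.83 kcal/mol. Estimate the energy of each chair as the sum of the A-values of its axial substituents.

axial

C1 and C4 have opposite parity, so for the cis isomer the two substituents are one axial and one equatorial in each chair.
Chair I (carboxyl axial, hydroxyl equatorial): E = 1.35 kcal/mol.
Chair II (carboxyl equatorial, hydroxyl axial): E = 0.83 kcal/mol.
Chair I is the less stable (higher-energy) conformer, and in that chair the carboxyl group is axial.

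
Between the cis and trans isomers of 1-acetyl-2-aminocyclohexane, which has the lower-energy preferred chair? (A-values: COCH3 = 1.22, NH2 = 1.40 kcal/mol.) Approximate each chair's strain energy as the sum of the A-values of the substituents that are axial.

At 1,2 positions (parity opposite): cis → (a,e or e,a); trans → (e,e or a,a).
Best chair for cis: E = 1.22 kcal/mol; best chair for trans: E = 0.00 kcal/mol.
The trans isomer is lower by 1.22 kcal/mol.

trans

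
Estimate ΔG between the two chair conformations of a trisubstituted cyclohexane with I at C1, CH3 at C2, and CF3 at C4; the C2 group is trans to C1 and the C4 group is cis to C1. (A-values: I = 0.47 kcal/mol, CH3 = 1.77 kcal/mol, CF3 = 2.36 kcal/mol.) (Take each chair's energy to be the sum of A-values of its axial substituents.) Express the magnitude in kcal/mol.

Chair I (iodo axial, methyl axial, trifluoromethyl equatorial): E = 2.24 kcal/mol.
Chair II (iodo equatorial, methyl equatorial, trifluoromethyl axial): E = 2.36 kcal/mol.
ΔE = 2.36 − 2.24 = 0.12 kcal/mol; chair I is more stable.

0.12 kcal/mol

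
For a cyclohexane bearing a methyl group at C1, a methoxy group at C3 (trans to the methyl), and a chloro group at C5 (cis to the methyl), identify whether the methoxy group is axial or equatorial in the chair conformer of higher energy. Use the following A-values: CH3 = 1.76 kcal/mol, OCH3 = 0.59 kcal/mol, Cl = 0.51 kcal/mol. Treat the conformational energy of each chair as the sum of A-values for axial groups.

Chair I (methyl axial, methoxy equatorial, chloro axial): E = 2.27 kcal/mol.
Chair II (methyl equatorial, methoxy axial, chloro equatorial): E = 0.59 kcal/mol.
Chair I is the less stable (higher-energy) conformer, and in that chair the methoxy group is equatorial.

equatorial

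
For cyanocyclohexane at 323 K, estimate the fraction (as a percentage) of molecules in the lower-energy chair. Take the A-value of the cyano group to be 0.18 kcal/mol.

57.0%

One chair has the cyano group axial (E = 0.18 kcal/mol) and the other has it equatorial (E = 0).
ΔG = 0.18 kcal/mol between the two chairs.
K = exp(ΔG/RT) with R = 1.987×10⁻³ kcal mol⁻¹ K⁻¹ and T = 323 K gives K ≈ 1.32.
Fraction in the lower-energy chair = K/(K+1) = 57.0%.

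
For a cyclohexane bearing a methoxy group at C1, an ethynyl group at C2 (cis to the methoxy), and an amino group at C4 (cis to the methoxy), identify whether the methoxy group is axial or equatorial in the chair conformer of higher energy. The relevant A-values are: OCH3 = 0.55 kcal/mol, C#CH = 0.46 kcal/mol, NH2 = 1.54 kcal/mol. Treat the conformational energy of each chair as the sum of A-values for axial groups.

Chair I (methoxy axial, ethynyl equatorial, amino equatorial): E = 0.55 kcal/mol.
Chair II (methoxy equatorial, ethynyl axial, amino axial): E = 2.00 kcal/mol.
Chair II is the less stable (higher-energy) conformer, and in that chair the methoxy group is equatorial.

equatorial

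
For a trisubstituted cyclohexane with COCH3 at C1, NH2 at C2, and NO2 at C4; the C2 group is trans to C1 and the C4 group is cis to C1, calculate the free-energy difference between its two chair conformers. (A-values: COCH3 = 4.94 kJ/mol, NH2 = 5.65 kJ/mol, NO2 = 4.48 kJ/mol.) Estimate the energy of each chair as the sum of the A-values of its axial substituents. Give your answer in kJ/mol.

6.11 kJ/mol

Chair I (acetyl axial, amino axial, nitro equatorial): E = 10.59 kJ/mol.
Chair II (acetyl equatorial, amino equatorial, nitro axial): E = 4.48 kJ/mol.
ΔE = 10.59 − 4.48 = 6.11 kJ/mol; chair II is more stable.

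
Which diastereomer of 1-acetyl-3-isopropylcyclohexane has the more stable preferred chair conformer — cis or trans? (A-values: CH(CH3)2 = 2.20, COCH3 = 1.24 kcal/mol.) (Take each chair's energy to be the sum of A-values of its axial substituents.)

At 1,3 positions (parity same): cis → (e,e or a,a); trans → (a,e or e,a).
Best chair for cis: E = 0.00 kcal/mol; best chair for trans: E = 1.24 kcal/mol.
The cis isomer is lower by 1.24 kcal/mol.

cis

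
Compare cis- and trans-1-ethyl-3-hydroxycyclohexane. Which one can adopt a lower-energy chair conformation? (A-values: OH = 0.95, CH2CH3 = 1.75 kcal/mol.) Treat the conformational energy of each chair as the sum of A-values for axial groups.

cis

At 1,3 positions (parity same): cis → (e,e or a,a); trans → (a,e or e,a).
Best chair for cis: E = 0.00 kcal/mol; best chair for trans: E = 0.95 kcal/mol.
The cis isomer is lower by 0.95 kcal/mol.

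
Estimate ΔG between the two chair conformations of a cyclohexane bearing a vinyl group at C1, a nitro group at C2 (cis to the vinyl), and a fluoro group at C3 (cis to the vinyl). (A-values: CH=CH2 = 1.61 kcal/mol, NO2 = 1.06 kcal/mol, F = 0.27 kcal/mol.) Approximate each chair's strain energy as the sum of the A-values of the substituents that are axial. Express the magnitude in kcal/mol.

0.82 kcal/mol

Chair I (vinyl axial, nitro equatorial, fluoro axial): E = 1.88 kcal/mol.
Chair II (vinyl equatorial, nitro axial, fluoro equatorial): E = 1.06 kcal/mol.
ΔE = 1.88 − 1.06 = 0.82 kcal/mol; chair II is more stable.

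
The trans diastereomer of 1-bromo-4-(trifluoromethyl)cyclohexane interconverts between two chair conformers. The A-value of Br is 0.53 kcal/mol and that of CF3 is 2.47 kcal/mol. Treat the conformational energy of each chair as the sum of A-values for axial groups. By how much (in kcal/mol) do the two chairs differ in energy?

3.00 kcal/mol

C1 and C4 have opposite parity, so for the trans isomer the two substituents are e,e in one chair and a,a in the other.
Chair I (bromo axial, trifluoromethyl axial): E = 3.00 kcal/mol.
Chair II (bromo equatorial, trifluoromethyl equatorial): E = 0.00 kcal/mol.
ΔE = 3.00 − 0.00 = 3.00 kcal/mol; chair II is more stable.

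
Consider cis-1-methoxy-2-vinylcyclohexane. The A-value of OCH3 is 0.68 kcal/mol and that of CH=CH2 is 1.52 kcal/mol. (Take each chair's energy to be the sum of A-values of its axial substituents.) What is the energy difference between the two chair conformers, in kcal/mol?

C1 and C2 have opposite parity, so for the cis isomer the two substituents are one axial and one equatorial in each chair.
Chair I (methoxy axial, vinyl equatorial): E = 0.68 kcal/mol.
Chair II (methoxy equatorial, vinyl axial): E = 1.52 kcal/mol.
ΔE = 1.52 − 0.68 = 0.84 kcal/mol; chair I is more stable.

0.84 kcal/mol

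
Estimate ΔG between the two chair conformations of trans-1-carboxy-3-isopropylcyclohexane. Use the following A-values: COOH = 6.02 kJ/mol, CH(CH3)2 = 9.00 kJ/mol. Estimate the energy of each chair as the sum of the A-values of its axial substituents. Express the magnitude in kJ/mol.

C1 and C3 have the same parity, so for the trans isomer the two substituents are one axial and one equatorial in each chair.
Chair I (carboxyl axial, isopropyl equatorial): E = 6.02 kJ/mol.
Chair II (carboxyl equatorial, isopropyl axial): E = 9.00 kJ/mol.
ΔE = 9.00 − 6.02 = 2.98 kJ/mol; chair I is more stable.

2.98 kJ/mol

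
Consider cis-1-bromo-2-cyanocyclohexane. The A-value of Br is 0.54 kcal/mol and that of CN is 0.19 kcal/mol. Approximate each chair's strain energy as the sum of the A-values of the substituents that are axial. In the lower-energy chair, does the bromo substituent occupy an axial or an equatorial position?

equatorial

C1 and C2 have opposite parity, so for the cis isomer the two substituents are one axial and one equatorial in each chair.
Chair I (bromo axial, cyano equatorial): E = 0.54 kcal/mol.
Chair II (bromo equatorial, cyano axial): E = 0.19 kcal/mol.
Chair II is the more stable (lower-energy) conformer, and in that chair the bromo group is equatorial.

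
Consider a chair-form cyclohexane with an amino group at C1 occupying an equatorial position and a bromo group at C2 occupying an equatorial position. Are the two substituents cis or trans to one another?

C1 and C2 have opposite parity, so their axial bonds point in opposite directions.
With opposite-parity carbons, two substituents on the same face are one axial and one equatorial; opposite faces give both axial or both equatorial.
Here the groups are equatorial/equatorial → opposite face → trans.

trans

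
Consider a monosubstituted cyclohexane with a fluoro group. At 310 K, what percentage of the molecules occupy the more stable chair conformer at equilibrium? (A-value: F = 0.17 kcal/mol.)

56.9%

One chair has the fluoro group axial (E = 0.17 kcal/mol) and the other has it equatorial (E = 0).
ΔG = 0.17 kcal/mol between the two chairs.
K = exp(ΔG/RT) with R = 1.987×10⁻³ kcal mol⁻¹ K⁻¹ and T = 310 K gives K ≈ 1.32.
Fraction in the lower-energy chair = K/(K+1) = 56.9%.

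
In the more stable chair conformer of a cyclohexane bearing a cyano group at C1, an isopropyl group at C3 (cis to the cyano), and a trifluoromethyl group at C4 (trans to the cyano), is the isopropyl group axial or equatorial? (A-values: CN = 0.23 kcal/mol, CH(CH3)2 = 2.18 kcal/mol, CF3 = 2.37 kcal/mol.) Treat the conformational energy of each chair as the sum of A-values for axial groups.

equatorial

Chair I (cyano axial, isopropyl axial, trifluoromethyl axial): E = 4.78 kcal/mol.
Chair II (cyano equatorial, isopropyl equatorial, trifluoromethyl equatorial): E = 0.00 kcal/mol.
Chair II is the more stable (lower-energy) conformer, and in that chair the isopropyl group is equatorial.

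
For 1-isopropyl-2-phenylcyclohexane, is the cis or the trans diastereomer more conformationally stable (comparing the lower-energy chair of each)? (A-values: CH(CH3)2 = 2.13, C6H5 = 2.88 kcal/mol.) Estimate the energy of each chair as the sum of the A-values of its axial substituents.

At 1,2 positions (parity opposite): cis → (a,e or e,a); trans → (e,e or a,a).
Best chair for cis: E = 2.13 kcal/mol; best chair for trans: E = 0.00 kcal/mol.
The trans isomer is lower by 2.13 kcal/mol.

trans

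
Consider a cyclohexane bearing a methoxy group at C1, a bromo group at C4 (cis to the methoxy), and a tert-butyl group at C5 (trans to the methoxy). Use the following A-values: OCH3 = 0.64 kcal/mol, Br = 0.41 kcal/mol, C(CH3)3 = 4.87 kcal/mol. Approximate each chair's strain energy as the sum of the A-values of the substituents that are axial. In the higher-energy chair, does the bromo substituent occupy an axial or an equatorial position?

Chair I (methoxy axial, bromo equatorial, tert-butyl equatorial): E = 0.64 kcal/mol.
Chair II (methoxy equatorial, bromo axial, tert-butyl axial): E = 5.28 kcal/mol.
Chair II is the less stable (higher-energy) conformer, and in that chair the bromo group is axial.

axial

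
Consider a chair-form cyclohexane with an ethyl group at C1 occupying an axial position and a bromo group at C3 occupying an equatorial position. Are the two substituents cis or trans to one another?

C1 and C3 have the same parity, so their axial bonds point in the same direction.
With same-parity carbons, two substituents on the same face are both axial or both equatorial; opposite faces give one of each.
Here the groups are axial/equatorial → opposite face → trans.

trans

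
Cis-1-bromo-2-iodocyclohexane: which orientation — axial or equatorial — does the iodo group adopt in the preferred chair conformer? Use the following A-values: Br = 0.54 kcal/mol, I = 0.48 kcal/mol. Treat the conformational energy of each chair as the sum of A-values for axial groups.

C1 and C2 have opposite parity, so for the cis isomer the two substituents are one axial and one equatorial in each chair.
Chair I (bromo axial, iodo equatorial): E = 0.54 kcal/mol.
Chair II (bromo equatorial, iodo axial): E = 0.48 kcal/mol.
Chair II is the more stable (lower-energy) conformer, and in that chair the iodo group is axial.

axial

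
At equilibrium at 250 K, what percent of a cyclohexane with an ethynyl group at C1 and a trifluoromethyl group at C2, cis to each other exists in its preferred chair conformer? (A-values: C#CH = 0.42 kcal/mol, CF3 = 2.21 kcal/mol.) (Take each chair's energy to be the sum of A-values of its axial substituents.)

C1 and C2 have opposite parity, so for the cis isomer the two substituents are one axial and one equatorial in each chair.
Chair I (ethynyl axial, trifluoromethyl equatorial): E = 0.42 kcal/mol; chair II (ethynyl equatorial, trifluoromethyl axial): E = 2.21 kcal/mol.
ΔG = 1.79 kcal/mol between the two chairs.
K = exp(ΔG/RT) with R = 1.987×10⁻³ kcal mol⁻¹ K⁻¹ and T = 250 K gives K ≈ 36.7.
Fraction in the lower-energy chair = K/(K+1) = 97.3%.

97.3%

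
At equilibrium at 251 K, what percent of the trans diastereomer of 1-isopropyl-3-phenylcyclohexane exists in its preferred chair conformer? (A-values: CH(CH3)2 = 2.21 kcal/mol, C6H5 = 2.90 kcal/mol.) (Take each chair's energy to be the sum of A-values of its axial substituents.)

C1 and C3 have the same parity, so for the trans isomer the two substituents are one axial and one equatorial in each chair.
Chair I (isopropyl axial, phenyl equatorial): E = 2.21 kcal/mol; chair II (isopropyl equatorial, phenyl axial): E = 2.90 kcal/mol.
ΔG = 0.69 kcal/mol between the two chairs.
K = exp(ΔG/RT) with R = 1.987×10⁻³ kcal mol⁻¹ K⁻¹ and T = 251 K gives K ≈ 3.99.
Fraction in the lower-energy chair = K/(K+1) = 80.0%.

80.0%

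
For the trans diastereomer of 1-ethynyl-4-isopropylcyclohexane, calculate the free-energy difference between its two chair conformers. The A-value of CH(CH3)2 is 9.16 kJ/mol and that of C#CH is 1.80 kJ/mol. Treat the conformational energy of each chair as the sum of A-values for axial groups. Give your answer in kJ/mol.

C1 and C4 have opposite parity, so for the trans isomer the two substituents are e,e in one chair and a,a in the other.
Chair I (isopropyl axial, ethynyl axial): E = 10.96 kJ/mol.
Chair II (isopropyl equatorial, ethynyl equatorial): E = 0.00 kJ/mol.
ΔE = 10.96 − 0.00 = 10.96 kJ/mol; chair II is more stable.

10.96 kJ/mol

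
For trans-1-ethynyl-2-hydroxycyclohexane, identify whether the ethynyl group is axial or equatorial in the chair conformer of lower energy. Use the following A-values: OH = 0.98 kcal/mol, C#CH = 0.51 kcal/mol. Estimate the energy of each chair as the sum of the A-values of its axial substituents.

C1 and C2 have opposite parity, so for the trans isomer the two substituents are e,e in one chair and a,a in the other.
Chair I (hydroxyl axial, ethynyl axial): E = 1.49 kcal/mol.
Chair II (hydroxyl equatorial, ethynyl equatorial): E = 0.00 kcal/mol.
Chair II is the more stable (lower-energy) conformer, and in that chair the ethynyl group is equatorial.

equatorial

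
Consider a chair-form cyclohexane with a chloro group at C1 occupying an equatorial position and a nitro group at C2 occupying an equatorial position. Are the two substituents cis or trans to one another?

C1 and C2 have opposite parity, so their axial bonds point in opposite directions.
With opposite-parity carbons, two substituents on the same face are one axial and one equatorial; opposite faces give both axial or both equatorial.
Here the groups are equatorial/equatorial → opposite face → trans.

trans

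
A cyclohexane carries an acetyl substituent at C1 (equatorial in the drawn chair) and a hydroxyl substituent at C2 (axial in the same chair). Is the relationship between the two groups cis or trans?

C1 and C2 have opposite parity, so their axial bonds point in opposite directions.
With opposite-parity carbons, two substituents on the same face are one axial and one equatorial; opposite faces give both axial or both equatorial.
Here the groups are equatorial/axial → same face → cis.

cis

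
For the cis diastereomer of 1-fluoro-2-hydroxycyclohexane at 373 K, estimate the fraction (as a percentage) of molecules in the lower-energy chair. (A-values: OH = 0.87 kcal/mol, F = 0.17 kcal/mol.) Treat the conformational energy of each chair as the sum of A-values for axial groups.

72.0%

C1 and C2 have opposite parity, so for the cis isomer the two substituents are one axial and one equatorial in each chair.
Chair I (hydroxyl axial, fluoro equatorial): E = 0.87 kcal/mol; chair II (hydroxyl equatorial, fluoro axial): E = 0.17 kcal/mol.
ΔG = 0.70 kcal/mol between the two chairs.
K = exp(ΔG/RT) with R = 1.987×10⁻³ kcal mol⁻¹ K⁻¹ and T = 373 K gives K ≈ 2.57.
Fraction in the lower-energy chair = K/(K+1) = 72.0%.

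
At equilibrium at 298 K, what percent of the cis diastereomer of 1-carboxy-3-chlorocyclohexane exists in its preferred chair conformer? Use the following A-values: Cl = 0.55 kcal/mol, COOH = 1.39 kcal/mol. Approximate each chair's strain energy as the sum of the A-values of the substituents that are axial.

96.4%

C1 and C3 have the same parity, so for the cis isomer the two substituents are e,e in one chair and a,a in the other.
Chair I (chloro axial, carboxyl axial): E = 1.94 kcal/mol; chair II (chloro equatorial, carboxyl equatorial): E = 0.00 kcal/mol.
ΔG = 1.94 kcal/mol between the two chairs.
K = exp(ΔG/RT) with R = 1.987×10⁻³ kcal mol⁻¹ K⁻¹ and T = 298 K gives K ≈ 26.5.
Fraction in the lower-energy chair = K/(K+1) = 96.4%.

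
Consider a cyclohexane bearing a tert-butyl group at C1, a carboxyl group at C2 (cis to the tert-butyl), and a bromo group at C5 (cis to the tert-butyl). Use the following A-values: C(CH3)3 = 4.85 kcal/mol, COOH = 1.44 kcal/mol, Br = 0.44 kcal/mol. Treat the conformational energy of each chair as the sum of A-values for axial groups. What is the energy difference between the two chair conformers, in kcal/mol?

Chair I (tert-butyl axial, carboxyl equatorial, bromo axial): E = 5.29 kcal/mol.
Chair II (tert-butyl equatorial, carboxyl axial, bromo equatorial): E = 1.44 kcal/mol.
ΔE = 5.29 − 1.44 = 3.85 kcal/mol; chair II is more stable.

3.85 kcal/mol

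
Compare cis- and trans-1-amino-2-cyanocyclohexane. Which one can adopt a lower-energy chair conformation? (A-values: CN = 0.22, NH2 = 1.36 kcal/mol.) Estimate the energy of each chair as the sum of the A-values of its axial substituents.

At 1,2 positions (parity opposite): cis → (a,e or e,a); trans → (e,e or a,a).
Best chair for cis: E = 0.22 kcal/mol; best chair for trans: E = 0.00 kcal/mol.
The trans isomer is lower by 0.22 kcal/mol.

trans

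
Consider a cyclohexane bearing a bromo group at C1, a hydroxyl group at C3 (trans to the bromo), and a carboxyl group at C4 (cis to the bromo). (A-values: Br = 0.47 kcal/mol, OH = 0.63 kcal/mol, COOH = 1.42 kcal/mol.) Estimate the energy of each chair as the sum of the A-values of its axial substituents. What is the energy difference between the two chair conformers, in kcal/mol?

Chair I (bromo axial, hydroxyl equatorial, carboxyl equatorial): E = 0.47 kcal/mol.
Chair II (bromo equatorial, hydroxyl axial, carboxyl axial): E = 2.05 kcal/mol.
ΔE = 2.05 − 0.47 = 1.58 kcal/mol; chair I is more stable.

1.58 kcal/mol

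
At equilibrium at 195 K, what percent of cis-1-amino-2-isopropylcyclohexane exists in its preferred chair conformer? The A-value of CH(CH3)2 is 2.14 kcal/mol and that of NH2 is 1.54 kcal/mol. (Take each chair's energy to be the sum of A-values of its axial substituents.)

82.5%

C1 and C2 have opposite parity, so for the cis isomer the two substituents are one axial and one equatorial in each chair.
Chair I (isopropyl axial, amino equatorial): E = 2.14 kcal/mol; chair II (isopropyl equatorial, amino axial): E = 1.54 kcal/mol.
ΔG = 0.60 kcal/mol between the two chairs.
K = exp(ΔG/RT) with R = 1.987×10⁻³ kcal mol⁻¹ K⁻¹ and T = 195 K gives K ≈ 4.7.
Fraction in the lower-energy chair = K/(K+1) = 82.5%.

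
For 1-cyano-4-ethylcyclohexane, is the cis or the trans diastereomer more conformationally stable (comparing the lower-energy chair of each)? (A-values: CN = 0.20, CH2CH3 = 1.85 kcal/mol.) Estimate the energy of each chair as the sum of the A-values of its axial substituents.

At 1,4 positions (parity opposite): cis → (a,e or e,a); trans → (e,e or a,a).
Best chair for cis: E = 0.20 kcal/mol; best chair for trans: E = 0.00 kcal/mol.
The trans isomer is lower by 0.20 kcal/mol.

trans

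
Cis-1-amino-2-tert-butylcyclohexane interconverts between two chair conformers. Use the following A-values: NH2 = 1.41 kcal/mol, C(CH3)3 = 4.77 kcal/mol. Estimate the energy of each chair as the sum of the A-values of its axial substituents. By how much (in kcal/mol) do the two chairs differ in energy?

C1 and C2 have opposite parity, so for the cis isomer the two substituents are one axial and one equatorial in each chair.
Chair I (amino axial, tert-butyl equatorial): E = 1.41 kcal/mol.
Chair II (amino equatorial, tert-butyl axial): E = 4.77 kcal/mol.
ΔE = 4.77 − 1.41 = 3.36 kcal/mol; chair I is more stable.

3.36 kcal/mol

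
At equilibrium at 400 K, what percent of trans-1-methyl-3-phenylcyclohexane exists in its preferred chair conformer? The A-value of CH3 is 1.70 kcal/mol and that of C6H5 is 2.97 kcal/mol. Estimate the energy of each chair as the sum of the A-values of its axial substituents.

C1 and C3 have the same parity, so for the trans isomer the two substituents are one axial and one equatorial in each chair.
Chair I (methyl axial, phenyl equatorial): E = 1.70 kcal/mol; chair II (methyl equatorial, phenyl axial): E = 2.97 kcal/mol.
ΔG = 1.27 kcal/mol between the two chairs.
K = exp(ΔG/RT) with R = 1.987×10⁻³ kcal mol⁻¹ K⁻¹ and T = 400 K gives K ≈ 4.94.
Fraction in the lower-energy chair = K/(K+1) = 83.2%.

83.2%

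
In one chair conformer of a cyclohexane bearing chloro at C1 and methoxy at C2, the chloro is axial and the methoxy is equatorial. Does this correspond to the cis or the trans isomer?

C1 and C2 have opposite parity, so their axial bonds point in opposite directions.
With opposite-parity carbons, two substituents on the same face are one axial and one equatorial; opposite faces give both axial or both equatorial.
Here the groups are axial/equatorial → same face → cis.

cis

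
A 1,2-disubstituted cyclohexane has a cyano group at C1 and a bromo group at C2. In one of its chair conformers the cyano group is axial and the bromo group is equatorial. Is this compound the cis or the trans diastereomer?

C1 and C2 have opposite parity, so their axial bonds point in opposite directions.
With opposite-parity carbons, two substituents on the same face are one axial and one equatorial; opposite faces give both axial or both equatorial.
Here the groups are axial/equatorial → same face → cis.

cis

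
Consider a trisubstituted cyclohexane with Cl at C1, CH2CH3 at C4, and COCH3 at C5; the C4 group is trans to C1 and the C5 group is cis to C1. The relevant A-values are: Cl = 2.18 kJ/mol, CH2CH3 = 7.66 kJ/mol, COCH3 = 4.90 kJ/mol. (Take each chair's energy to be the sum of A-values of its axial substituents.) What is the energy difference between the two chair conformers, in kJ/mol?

14.74 kJ/mol

Chair I (chloro axial, ethyl axial, acetyl axial): E = 14.74 kJ/mol.
Chair II (chloro equatorial, ethyl equatorial, acetyl equatorial): E = 0.00 kJ/mol.
ΔE = 14.74 − 0.00 = 14.74 kJ/mol; chair II is more stable.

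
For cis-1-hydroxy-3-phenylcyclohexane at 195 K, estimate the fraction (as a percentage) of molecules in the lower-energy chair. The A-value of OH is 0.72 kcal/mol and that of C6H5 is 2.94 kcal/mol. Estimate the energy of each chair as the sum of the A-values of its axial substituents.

C1 and C3 have the same parity, so for the cis isomer the two substituents are e,e in one chair and a,a in the other.
Chair I (hydroxyl axial, phenyl axial): E = 3.66 kcal/mol; chair II (hydroxyl equatorial, phenyl equatorial): E = 0.00 kcal/mol.
ΔG = 3.66 kcal/mol between the two chairs.
K = exp(ΔG/RT) with R = 1.987×10⁻³ kcal mol⁻¹ K⁻¹ and T = 195 K gives K ≈ 1.27e+04.
Fraction in the lower-energy chair = K/(K+1) = 100.0%.

100.0%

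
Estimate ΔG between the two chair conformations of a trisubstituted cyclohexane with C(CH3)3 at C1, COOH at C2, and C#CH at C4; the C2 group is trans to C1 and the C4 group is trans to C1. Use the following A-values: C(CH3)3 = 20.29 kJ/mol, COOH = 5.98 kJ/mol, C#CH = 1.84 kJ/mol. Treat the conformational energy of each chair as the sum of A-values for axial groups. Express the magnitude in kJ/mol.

28.11 kJ/mol

Chair I (tert-butyl axial, carboxyl axial, ethynyl axial): E = 28.11 kJ/mol.
Chair II (tert-butyl equatorial, carboxyl equatorial, ethynyl equatorial): E = 0.00 kJ/mol.
ΔE = 28.11 − 0.00 = 28.11 kJ/mol; chair II is more stable.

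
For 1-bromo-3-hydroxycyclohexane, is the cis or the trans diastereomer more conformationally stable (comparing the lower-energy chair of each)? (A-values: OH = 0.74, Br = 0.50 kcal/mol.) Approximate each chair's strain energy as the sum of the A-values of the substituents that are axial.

At 1,3 positions (parity same): cis → (e,e or a,a); trans → (a,e or e,a).
Best chair for cis: E = 0.00 kcal/mol; best chair for trans: E = 0.50 kcal/mol.
The cis isomer is lower by 0.50 kcal/mol.

cis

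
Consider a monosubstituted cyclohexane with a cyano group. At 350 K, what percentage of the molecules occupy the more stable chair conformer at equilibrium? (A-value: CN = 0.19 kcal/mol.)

56.8%

One chair has the cyano group axial (E = 0.19 kcal/mol) and the other has it equatorial (E = 0).
ΔG = 0.19 kcal/mol between the two chairs.
K = exp(ΔG/RT) with R = 1.987×10⁻³ kcal mol⁻¹ K⁻¹ and T = 350 K gives K ≈ 1.31.
Fraction in the lower-energy chair = K/(K+1) = 56.8%.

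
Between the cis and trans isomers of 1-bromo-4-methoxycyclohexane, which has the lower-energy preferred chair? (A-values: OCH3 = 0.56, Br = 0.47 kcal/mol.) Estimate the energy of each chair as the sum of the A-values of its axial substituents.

trans

At 1,4 positions (parity opposite): cis → (a,e or e,a); trans → (e,e or a,a).
Best chair for cis: E = 0.47 kcal/mol; best chair for trans: E = 0.00 kcal/mol.
The trans isomer is lower by 0.47 kcal/mol.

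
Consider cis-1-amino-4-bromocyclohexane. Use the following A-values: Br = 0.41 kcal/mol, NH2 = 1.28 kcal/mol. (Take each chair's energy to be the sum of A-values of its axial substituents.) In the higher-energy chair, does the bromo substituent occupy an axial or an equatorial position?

C1 and C4 have opposite parity, so for the cis isomer the two substituents are one axial and one equatorial in each chair.
Chair I (bromo axial, amino equatorial): E = 0.41 kcal/mol.
Chair II (bromo equatorial, amino axial): E = 1.28 kcal/mol.
Chair II is the less stable (higher-energy) conformer, and in that chair the bromo group is equatorial.

equatorial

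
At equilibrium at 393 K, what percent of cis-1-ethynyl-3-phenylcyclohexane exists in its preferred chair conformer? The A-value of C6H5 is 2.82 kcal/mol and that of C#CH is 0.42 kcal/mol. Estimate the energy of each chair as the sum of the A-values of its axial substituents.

C1 and C3 have the same parity, so for the cis isomer the two substituents are e,e in one chair and a,a in the other.
Chair I (phenyl axial, ethynyl axial): E = 3.24 kcal/mol; chair II (phenyl equatorial, ethynyl equatorial): E = 0.00 kcal/mol.
ΔG = 3.24 kcal/mol between the two chairs.
K = exp(ΔG/RT) with R = 1.987×10⁻³ kcal mol⁻¹ K⁻¹ and T = 393 K gives K ≈ 63.4.
Fraction in the lower-energy chair = K/(K+1) = 98.4%.

98.4%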